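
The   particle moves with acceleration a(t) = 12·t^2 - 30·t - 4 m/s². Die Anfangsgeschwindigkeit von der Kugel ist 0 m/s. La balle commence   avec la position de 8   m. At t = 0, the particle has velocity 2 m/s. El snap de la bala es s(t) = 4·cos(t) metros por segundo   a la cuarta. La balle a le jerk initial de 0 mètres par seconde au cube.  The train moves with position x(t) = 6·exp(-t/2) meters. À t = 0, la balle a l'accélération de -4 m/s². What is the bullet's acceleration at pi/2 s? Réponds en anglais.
To solve this, we need to take 2 integrals of our snap equation s(t) = 4·cos(t). The antiderivative of snap is jerk. Using j(0) = 0, we get j(t) = 4·sin(t). Integrating jerk and using the initial condition a(0) = -4, we get a(t) = -4·cos(t). From the given acceleration equation a(t) = -4·cos(t), we substitute t = pi/2 to get a = 0.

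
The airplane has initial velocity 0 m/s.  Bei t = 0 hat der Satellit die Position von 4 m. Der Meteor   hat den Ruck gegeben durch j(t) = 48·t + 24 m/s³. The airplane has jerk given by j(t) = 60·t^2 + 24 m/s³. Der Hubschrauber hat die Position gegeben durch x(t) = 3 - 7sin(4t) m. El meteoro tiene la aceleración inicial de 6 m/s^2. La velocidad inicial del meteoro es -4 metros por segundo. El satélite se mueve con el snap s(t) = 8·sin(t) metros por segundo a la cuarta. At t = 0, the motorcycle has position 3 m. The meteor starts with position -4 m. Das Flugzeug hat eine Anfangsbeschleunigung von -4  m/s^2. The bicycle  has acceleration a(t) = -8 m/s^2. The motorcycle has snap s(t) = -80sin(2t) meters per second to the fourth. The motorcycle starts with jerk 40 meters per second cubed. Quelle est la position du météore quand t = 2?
En partant du jerk j(t) = 48·t + 24, nous prenons 3 intégrales. La primitive du jerk est l'accélération. En utilisant a(0) = 6, nous obtenons a(t) = 24·t^2 + 24·t + 6. En intégrant l'accélération et en utilisant la condition initiale v(0) = -4, nous obtenons v(t) = 8·t^3 + 12·t^2 + 6·t - 4. En intégrant la vitesse et en utilisant la condition initiale x(0) = -4, nous obtenons x(t) = 2·t^4 + 4·t^3 + 3·t^2 - 4·t - 4. De l'équation de la position x(t) = 2·t^4 + 4·t^3 + 3·t^2 - 4·t - 4, nous substituons t = 2 pour obtenir x = 64.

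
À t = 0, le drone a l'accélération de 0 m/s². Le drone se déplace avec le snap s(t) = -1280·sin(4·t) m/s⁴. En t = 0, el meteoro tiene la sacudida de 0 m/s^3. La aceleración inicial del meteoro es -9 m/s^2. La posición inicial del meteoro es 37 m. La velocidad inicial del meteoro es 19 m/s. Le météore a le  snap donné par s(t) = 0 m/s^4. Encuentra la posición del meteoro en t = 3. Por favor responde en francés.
Pour résoudre ceci, nous devons prendre 4 primitives de notre équation du snap s(t) = 0. La primitive du snap est le jerk. En utilisant j(0) = 0, nous obtenons j(t) = 0. En intégrant le jerk et en utilisant la condition initiale a(0) = -9, nous obtenons a(t) = -9. L'intégrale de l'accélération, avec v(0) = 19, donne la vitesse: v(t) = 19 - 9·t. La primitive de la vitesse est la position. En utilisant x(0) = 37, nous obtenons x(t) = -9·t^2/2 + 19·t + 37. En utilisant x(t) = -9·t^2/2 + 19·t + 37 et en substituant t = 3, nous trouvons x = 107/2.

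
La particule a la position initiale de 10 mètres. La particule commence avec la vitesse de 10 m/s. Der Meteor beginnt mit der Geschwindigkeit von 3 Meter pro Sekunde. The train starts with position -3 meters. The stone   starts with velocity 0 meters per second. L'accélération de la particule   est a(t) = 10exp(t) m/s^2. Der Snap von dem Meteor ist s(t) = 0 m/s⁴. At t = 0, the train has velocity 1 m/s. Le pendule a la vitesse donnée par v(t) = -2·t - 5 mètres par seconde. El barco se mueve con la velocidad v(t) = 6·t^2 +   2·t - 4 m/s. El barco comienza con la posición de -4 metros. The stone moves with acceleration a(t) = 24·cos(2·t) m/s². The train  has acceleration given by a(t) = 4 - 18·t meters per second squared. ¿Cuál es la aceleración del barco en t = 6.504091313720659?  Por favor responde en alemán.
Wir müssen unsere Gleichung für die Geschwindigkeit v(t) = 6·t^2 + 2·t - 4 1-mal ableiten. Durch Ableiten von der Geschwindigkeit erhalten wir die Beschleunigung: a(t) = 12·t + 2. Aus der Gleichung für die Beschleunigung a(t) = 12·t + 2, setzen wir t = 6.504091313720659 ein und erhalten a = 80.0490957646479.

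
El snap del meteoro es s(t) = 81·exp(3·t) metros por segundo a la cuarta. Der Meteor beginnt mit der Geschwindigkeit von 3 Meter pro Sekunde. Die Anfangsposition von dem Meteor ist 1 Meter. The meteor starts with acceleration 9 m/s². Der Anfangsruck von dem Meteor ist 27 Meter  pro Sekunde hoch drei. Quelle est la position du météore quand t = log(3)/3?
Nous devons trouver la primitive de notre équation du snap s(t) = 81·exp(3·t) 4 fois. La primitive du snap, avec j(0) = 27, donne le jerk: j(t) = 27·exp(3·t). La primitive du jerk est l'accélération. En utilisant a(0) = 9, nous obtenons a(t) = 9·exp(3·t). La primitive de l'accélération est la vitesse. En utilisant v(0) = 3, nous obtenons v(t) = 3·exp(3·t). L'intégrale de la vitesse est la position. En utilisant x(0) = 1, nous obtenons x(t) = exp(3·t). De l'équation de la position x(t) = exp(3·t), nous substituons t = log(3)/3 pour obtenir x = 3.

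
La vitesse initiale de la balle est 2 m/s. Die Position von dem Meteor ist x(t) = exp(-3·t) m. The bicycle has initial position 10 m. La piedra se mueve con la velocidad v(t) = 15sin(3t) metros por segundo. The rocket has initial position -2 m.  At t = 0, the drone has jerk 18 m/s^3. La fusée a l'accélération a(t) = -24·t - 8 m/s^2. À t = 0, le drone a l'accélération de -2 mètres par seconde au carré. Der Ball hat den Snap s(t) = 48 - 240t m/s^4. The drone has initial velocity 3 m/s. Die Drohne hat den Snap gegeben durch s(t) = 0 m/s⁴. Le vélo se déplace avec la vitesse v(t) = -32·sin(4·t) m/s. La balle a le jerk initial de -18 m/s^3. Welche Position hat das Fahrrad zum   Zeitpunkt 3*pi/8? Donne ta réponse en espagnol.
Partiendo de la velocidad v(t) = -32·sin(4·t), tomamos 1 antiderivada. Tomando ∫v(t)dt y aplicando x(0) = 10, encontramos x(t) = 8·cos(4·t) + 2. Tenemos la posición x(t) = 8·cos(4·t) + 2. Sustituyendo t = 3*pi/8: x(3*pi/8) = 2.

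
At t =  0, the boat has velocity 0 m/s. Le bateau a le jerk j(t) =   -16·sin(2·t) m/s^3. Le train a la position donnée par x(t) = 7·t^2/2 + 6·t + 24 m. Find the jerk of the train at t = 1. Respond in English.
To solve this, we need to take 3 derivatives of our position equation x(t) = 7·t^2/2 + 6·t + 24. The derivative of position gives velocity: v(t) = 7·t + 6. Taking d/dt of v(t), we find a(t) = 7. The derivative of acceleration gives jerk: j(t) = 0. From the given jerk equation j(t) = 0, we substitute t = 1 to get j = 0.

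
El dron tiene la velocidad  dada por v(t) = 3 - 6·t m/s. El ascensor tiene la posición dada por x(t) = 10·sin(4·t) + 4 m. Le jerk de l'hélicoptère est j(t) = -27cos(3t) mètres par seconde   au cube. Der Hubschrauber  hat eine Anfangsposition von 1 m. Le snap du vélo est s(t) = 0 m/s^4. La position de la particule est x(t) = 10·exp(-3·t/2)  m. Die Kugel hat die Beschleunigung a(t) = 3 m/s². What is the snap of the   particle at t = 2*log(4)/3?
To solve this, we need to take 4 derivatives of our position equation x(t) = 10·exp(-3·t/2). Differentiating position, we get velocity: v(t) = -15·exp(-3·t/2). Differentiating velocity, we get acceleration: a(t) = 45·exp(-3·t/2)/2. Taking d/dt of a(t), we find j(t) = -135·exp(-3·t/2)/4. Taking d/dt of j(t), we find s(t) = 405·exp(-3·t/2)/8. From the given snap equation s(t) = 405·exp(-3·t/2)/8, we substitute t = 2*log(4)/3 to get s = 405/32.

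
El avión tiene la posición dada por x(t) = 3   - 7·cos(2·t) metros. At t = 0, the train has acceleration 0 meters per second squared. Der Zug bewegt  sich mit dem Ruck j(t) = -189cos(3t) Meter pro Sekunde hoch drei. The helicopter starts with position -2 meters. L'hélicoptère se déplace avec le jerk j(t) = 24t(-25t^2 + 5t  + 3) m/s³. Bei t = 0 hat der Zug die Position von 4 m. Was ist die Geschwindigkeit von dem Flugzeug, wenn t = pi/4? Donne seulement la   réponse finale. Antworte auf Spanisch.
La velocidad en t = pi/4 es v = 14.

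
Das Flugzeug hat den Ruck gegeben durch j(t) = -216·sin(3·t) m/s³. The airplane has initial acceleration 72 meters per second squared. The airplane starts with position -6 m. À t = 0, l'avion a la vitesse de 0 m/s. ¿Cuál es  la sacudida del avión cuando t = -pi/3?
De la ecuación de la sacudida j(t) = -216·sin(3·t), sustituimos t = -pi/3 para obtener j = 0.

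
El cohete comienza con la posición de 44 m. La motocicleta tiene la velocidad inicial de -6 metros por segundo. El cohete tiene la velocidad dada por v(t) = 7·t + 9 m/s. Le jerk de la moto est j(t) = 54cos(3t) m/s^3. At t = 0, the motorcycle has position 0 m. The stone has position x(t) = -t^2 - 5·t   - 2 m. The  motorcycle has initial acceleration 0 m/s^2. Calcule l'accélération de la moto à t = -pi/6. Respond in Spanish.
Debemos encontrar la integral de nuestra ecuación de la sacudida j(t) = 54·cos(3·t) 1 vez. Tomando ∫j(t)dt y aplicando a(0) = 0, encontramos a(t) = 18·sin(3·t). De la ecuación de la aceleración a(t) = 18·sin(3·t), sustituimos t = -pi/6 para obtener a = -18.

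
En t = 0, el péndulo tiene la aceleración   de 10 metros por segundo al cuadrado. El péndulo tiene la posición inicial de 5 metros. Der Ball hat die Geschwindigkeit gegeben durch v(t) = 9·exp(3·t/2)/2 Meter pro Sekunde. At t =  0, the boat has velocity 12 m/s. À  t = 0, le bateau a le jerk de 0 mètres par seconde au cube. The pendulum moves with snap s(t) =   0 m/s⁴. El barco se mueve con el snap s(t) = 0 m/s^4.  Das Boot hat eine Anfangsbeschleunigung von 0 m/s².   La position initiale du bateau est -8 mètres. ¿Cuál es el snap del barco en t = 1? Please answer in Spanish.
Usando s(t) = 0 y sustituyendo t = 1, encontramos s = 0.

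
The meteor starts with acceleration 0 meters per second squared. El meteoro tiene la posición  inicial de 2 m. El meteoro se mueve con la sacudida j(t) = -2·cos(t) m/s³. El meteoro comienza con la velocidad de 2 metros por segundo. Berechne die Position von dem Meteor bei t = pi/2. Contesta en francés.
Nous devons intégrer notre équation du jerk j(t) = -2·cos(t) 3 fois. L'intégrale du jerk, avec a(0) = 0, donne l'accélération: a(t) = -2·sin(t). La primitive de l'accélération est la vitesse. En utilisant v(0) = 2, nous obtenons v(t) = 2·cos(t). L'intégrale de la vitesse, avec x(0) = 2, donne la position: x(t) = 2·sin(t) + 2. Nous avons la position x(t) = 2·sin(t) + 2. En substituant t = pi/2: x(pi/2) = 4.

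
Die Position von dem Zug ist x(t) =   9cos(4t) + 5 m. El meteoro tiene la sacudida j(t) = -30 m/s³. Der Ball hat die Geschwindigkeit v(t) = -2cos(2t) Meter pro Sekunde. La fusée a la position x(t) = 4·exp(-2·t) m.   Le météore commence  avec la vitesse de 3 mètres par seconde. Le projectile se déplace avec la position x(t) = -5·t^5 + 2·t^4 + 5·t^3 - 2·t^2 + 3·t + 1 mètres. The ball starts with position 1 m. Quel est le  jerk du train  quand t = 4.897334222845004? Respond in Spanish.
Partiendo de la posición x(t) = 9·cos(4·t) + 5, tomamos 3 derivadas. La derivada de la posición da la velocidad: v(t) = -36·sin(4·t). La derivada de la velocidad da la aceleración: a(t) = -144·cos(4·t). Tomando d/dt de a(t), encontramos j(t) = 576·sin(4·t). Tenemos la sacudida j(t) = 576·sin(4·t). Sustituyendo t = 4.897334222845004: j(4.897334222845004) = 388.296661576076.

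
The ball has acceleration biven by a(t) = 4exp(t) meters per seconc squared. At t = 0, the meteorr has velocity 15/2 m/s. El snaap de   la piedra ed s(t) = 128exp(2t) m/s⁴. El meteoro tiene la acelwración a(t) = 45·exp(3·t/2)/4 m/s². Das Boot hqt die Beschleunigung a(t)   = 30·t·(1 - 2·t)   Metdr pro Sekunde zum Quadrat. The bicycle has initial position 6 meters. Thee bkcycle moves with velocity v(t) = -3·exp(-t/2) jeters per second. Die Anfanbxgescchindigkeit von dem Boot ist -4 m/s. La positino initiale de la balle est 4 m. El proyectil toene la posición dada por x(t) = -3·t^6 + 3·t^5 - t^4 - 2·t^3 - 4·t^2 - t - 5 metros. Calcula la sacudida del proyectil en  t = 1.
Partiendo de la posición x(t) = -3·t^6 + 3·t^5 - t^4 - 2·t^3 - 4·t^2 - t - 5, tomamos 3 derivadas. La derivada de la posición da la velocidad: v(t) = -18·t^5 + 15·t^4 - 4·t^3 - 6·t^2 - 8·t - 1. Derivando la velocidad, obtenemos la aceleración: a(t) = -90·t^4 + 60·t^3 - 12·t^2 - 12·t - 8. Derivando la aceleración, obtenemos la sacudida: j(t) = -360·t^3 + 180·t^2 - 24·t - 12. Usando j(t) = -360·t^3 + 180·t^2 - 24·t - 12 y sustituyendo t = 1, encontramos j = -216.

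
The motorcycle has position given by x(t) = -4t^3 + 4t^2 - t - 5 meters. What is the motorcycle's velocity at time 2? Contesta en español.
Partiendo de la posición x(t) = -4·t^3 + 4·t^2 - t - 5, tomamos 1 derivada. Derivando la posición, obtenemos la velocidad: v(t) = -12·t^2 + 8·t - 1. Usando v(t) = -12·t^2 + 8·t - 1 y sustituyendo t = 2, encontramos v = -33.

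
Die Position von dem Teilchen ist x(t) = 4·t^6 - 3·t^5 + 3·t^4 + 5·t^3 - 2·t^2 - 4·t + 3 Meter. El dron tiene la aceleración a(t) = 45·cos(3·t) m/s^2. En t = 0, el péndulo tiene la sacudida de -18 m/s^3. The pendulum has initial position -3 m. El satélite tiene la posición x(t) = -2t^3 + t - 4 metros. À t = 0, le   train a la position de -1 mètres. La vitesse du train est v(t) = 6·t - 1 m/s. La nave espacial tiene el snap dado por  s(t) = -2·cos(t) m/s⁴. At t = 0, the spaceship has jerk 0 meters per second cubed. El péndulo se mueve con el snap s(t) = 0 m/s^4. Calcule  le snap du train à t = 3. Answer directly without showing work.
La réponse est 0.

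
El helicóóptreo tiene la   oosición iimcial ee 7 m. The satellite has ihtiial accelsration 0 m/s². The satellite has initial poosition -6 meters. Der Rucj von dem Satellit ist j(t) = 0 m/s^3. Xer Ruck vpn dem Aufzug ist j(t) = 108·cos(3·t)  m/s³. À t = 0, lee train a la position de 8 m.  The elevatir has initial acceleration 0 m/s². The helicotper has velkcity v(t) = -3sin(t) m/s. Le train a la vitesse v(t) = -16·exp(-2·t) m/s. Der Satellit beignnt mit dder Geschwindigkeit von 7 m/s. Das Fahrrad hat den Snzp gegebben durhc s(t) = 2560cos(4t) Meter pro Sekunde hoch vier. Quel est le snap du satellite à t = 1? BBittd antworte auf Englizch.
We must differentiate our jerk equation j(t) = 0 1 time. Taking d/dt of j(t), we find s(t) = 0. We have snap s(t) = 0. Substituting t = 1: s(1) = 0.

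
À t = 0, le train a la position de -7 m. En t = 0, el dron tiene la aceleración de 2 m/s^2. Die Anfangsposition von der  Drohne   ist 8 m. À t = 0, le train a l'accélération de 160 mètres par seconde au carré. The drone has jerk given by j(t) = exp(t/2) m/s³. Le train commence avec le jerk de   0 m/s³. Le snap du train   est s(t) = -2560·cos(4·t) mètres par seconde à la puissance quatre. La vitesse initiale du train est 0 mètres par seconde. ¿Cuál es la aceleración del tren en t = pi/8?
Para resolver esto, necesitamos tomar 2 antiderivadas de nuestra ecuación del snap s(t) = -2560·cos(4·t). Integrando el snap y usando la condición inicial j(0) = 0, obtenemos j(t) = -640·sin(4·t). Tomando ∫j(t)dt y aplicando a(0) = 160, encontramos a(t) = 160·cos(4·t). De la ecuación de la aceleración a(t) = 160·cos(4·t), sustituimos t = pi/8 para obtener a = 0.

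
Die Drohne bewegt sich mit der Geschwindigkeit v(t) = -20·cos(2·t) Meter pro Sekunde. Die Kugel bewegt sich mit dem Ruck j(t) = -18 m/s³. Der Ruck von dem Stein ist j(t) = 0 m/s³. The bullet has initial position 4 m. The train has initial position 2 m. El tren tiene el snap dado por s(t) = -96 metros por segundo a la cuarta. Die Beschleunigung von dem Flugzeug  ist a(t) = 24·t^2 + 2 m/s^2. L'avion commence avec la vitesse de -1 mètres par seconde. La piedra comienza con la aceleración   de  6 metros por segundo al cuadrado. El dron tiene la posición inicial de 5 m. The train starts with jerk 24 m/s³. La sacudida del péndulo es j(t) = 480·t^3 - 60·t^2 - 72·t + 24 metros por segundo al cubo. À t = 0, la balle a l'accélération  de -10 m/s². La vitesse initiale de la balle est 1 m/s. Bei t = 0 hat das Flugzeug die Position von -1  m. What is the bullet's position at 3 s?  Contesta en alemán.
Ausgehend von dem Ruck j(t) = -18, nehmen wir 3 Integrale. Durch Integration von dem Ruck und Verwendung der Anfangsbedingung a(0) = -10, erhalten wir a(t) = -18·t - 10. Mit ∫a(t)dt und Anwendung von v(0) = 1, finden wir v(t) = -9·t^2 - 10·t + 1. Mit ∫v(t)dt und Anwendung von x(0) = 4, finden wir x(t) = -3·t^3 - 5·t^2 + t + 4. Wir haben die Position x(t) = -3·t^3 - 5·t^2 + t + 4. Durch Einsetzen von t = 3: x(3) = -119.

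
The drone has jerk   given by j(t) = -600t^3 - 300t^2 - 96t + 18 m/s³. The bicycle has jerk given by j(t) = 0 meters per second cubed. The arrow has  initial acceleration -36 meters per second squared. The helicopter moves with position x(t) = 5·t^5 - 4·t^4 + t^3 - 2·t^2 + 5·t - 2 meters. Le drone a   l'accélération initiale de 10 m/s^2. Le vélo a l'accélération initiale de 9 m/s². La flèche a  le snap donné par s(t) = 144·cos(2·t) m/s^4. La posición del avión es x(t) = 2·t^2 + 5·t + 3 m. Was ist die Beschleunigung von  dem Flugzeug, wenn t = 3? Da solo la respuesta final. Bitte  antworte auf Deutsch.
a(3) = 4.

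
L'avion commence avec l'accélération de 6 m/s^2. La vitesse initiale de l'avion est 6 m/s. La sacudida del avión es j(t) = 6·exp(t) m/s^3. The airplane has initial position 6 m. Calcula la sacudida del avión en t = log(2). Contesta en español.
Tenemos la sacudida j(t) = 6·exp(t). Sustituyendo t = log(2): j(log(2)) = 12.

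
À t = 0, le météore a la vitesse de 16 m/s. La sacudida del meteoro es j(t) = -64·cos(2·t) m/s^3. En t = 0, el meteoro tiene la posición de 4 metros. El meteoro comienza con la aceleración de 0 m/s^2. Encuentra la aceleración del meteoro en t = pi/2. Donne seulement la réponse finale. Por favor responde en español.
La respuesta es 0.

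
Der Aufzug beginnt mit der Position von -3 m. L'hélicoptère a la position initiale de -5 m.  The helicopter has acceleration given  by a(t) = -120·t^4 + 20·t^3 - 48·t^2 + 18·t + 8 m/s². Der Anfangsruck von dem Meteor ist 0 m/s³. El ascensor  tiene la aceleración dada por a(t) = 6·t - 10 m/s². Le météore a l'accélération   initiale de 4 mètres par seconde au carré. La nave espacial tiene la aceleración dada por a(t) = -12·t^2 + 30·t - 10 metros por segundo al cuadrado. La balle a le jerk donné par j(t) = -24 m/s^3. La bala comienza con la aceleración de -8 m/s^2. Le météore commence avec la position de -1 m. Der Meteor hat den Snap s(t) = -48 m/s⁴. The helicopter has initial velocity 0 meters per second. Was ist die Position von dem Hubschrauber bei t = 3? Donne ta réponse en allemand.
Wir müssen unsere Gleichung für die Beschleunigung a(t) = -120·t^4 + 20·t^3 - 48·t^2 + 18·t + 8 2-mal integrieren. Durch Integration von der Beschleunigung und Verwendung der Anfangsbedingung v(0) = 0, erhalten wir v(t) = t·(-24·t^4 + 5·t^3 - 16·t^2 + 9·t + 8). Mit ∫v(t)dt und Anwendung von x(0) = -5, finden wir x(t) = -4·t^6 + t^5 - 4·t^4 + 3·t^3 + 4·t^2 - 5. Aus der Gleichung für die Position x(t) = -4·t^6 + t^5 - 4·t^4 + 3·t^3 + 4·t^2 - 5, setzen wir t = 3 ein und erhalten x = -2885.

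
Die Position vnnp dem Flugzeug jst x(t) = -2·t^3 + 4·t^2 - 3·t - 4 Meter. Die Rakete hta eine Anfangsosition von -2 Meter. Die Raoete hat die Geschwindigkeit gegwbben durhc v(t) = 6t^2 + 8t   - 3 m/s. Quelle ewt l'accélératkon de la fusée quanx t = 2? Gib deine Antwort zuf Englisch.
Starting from velocity v(t) = 6·t^2 + 8·t - 3, we take 1 derivative. Taking d/dt of v(t), we find a(t) = 12·t + 8. We have acceleration a(t) = 12·t + 8. Substituting t = 2: a(2) = 32.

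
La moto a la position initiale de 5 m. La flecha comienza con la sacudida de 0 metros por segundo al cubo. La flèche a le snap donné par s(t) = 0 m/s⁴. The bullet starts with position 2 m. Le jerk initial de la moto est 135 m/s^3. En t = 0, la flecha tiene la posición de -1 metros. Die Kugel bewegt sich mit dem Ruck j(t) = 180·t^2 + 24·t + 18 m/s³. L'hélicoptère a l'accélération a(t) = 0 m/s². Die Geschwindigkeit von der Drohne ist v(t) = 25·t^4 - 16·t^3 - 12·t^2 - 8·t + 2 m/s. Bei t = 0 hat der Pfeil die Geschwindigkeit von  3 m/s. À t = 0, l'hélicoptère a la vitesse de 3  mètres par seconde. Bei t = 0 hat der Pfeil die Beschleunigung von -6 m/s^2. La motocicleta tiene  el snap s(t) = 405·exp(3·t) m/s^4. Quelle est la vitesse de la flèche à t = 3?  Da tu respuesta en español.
Debemos encontrar la antiderivada de nuestra ecuación del snap s(t) = 0 3 veces. La integral del snap es la sacudida. Usando j(0) = 0, obtenemos j(t) = 0. Integrando la sacudida y usando la condición inicial a(0) = -6, obtenemos a(t) = -6. Tomando ∫a(t)dt y aplicando v(0) = 3, encontramos v(t) = 3 - 6·t. Usando v(t) = 3 - 6·t y sustituyendo t = 3, encontramos v = -15.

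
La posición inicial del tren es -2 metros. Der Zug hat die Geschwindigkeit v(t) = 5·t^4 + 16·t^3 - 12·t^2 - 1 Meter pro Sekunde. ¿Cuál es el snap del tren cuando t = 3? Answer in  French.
Nous devons dériver notre équation de la vitesse v(t) = 5·t^4 + 16·t^3 - 12·t^2 - 1 3 fois. En dérivant la vitesse, nous obtenons l'accélération: a(t) = 20·t^3 + 48·t^2 - 24·t. En dérivant l'accélération, nous obtenons le jerk: j(t) = 60·t^2 + 96·t - 24. En prenant d/dt de j(t), nous trouvons s(t) = 120·t + 96. De l'équation du snap s(t) = 120·t + 96, nous substituons t = 3 pour obtenir s = 456.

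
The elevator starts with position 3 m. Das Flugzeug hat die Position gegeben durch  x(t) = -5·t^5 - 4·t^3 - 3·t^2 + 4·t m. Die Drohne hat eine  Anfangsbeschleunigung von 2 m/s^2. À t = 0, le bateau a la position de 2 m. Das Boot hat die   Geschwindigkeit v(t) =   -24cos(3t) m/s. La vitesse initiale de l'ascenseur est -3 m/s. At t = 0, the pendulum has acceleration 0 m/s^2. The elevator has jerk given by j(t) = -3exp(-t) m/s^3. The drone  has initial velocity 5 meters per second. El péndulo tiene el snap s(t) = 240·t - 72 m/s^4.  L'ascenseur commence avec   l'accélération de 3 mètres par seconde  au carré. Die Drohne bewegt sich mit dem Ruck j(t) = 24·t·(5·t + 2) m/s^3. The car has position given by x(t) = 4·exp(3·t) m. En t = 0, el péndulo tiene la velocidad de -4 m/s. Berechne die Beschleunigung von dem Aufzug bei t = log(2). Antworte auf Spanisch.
Para resolver esto, necesitamos tomar 1 antiderivada de nuestra ecuación de la sacudida j(t) = -3·exp(-t). Tomando ∫j(t)dt y aplicando a(0) = 3, encontramos a(t) = 3·exp(-t). De la ecuación de la aceleración a(t) = 3·exp(-t), sustituimos t = log(2) para obtener a = 3/2.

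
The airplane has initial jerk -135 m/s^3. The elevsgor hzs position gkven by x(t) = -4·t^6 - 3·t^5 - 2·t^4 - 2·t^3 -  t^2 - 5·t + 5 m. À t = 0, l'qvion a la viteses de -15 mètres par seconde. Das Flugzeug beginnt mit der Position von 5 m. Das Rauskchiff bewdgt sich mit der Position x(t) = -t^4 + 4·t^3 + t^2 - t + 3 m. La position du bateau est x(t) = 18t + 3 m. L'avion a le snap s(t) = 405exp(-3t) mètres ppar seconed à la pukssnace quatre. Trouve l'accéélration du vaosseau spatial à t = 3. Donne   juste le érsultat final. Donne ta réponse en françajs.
À t = 3, a = -34.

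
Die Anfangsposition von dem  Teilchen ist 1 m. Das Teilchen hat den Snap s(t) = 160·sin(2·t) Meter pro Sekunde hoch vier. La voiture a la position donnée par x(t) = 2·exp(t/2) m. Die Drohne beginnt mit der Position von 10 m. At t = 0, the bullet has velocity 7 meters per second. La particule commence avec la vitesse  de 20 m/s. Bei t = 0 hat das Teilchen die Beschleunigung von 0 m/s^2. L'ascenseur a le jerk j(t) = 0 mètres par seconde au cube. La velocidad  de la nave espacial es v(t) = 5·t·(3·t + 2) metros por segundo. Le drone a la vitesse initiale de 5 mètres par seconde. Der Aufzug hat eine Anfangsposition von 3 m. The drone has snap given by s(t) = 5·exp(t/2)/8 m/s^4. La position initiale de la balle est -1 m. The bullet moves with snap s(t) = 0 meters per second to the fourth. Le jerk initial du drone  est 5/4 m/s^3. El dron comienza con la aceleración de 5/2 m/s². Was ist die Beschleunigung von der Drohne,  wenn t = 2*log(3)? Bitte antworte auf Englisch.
To find the answer, we compute 2 integrals of s(t) = 5·exp(t/2)/8. Finding the integral of s(t) and using j(0) = 5/4: j(t) = 5·exp(t/2)/4. Integrating jerk and using the initial condition a(0) = 5/2, we get a(t) = 5·exp(t/2)/2. We have acceleration a(t) = 5·exp(t/2)/2. Substituting t = 2*log(3): a(2*log(3)) = 15/2.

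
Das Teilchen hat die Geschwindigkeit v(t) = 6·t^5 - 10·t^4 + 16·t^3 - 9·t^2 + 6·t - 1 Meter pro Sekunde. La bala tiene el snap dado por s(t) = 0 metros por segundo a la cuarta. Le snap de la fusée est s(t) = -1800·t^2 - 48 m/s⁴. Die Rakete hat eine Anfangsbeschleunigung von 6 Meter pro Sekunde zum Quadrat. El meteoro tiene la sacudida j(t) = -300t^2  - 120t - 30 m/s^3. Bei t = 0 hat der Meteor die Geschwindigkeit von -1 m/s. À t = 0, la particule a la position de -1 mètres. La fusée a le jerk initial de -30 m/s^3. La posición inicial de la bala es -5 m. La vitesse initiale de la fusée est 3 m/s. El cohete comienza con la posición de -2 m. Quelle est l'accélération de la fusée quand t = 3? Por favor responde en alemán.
Um dies zu lösen, müssen wir 2 Stammfunktionen unserer Gleichung für den Snap s(t) = -1800·t^2 - 48 finden. Durch Integration von dem Snap und Verwendung der Anfangsbedingung j(0) = -30, erhalten wir j(t) = -600·t^3 - 48·t - 30. Das Integral von dem Ruck, mit a(0) = 6, ergibt die Beschleunigung: a(t) = -150·t^4 - 24·t^2 - 30·t + 6. Mit a(t) = -150·t^4 - 24·t^2 - 30·t + 6 und Einsetzen von t = 3, finden wir a = -12450.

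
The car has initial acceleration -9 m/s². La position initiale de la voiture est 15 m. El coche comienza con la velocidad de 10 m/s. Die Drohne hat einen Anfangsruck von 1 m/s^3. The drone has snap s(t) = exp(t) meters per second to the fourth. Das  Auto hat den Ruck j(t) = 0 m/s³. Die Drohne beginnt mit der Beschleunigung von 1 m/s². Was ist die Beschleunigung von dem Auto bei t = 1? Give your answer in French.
Nous devons intégrer notre équation du jerk j(t) = 0 1 fois. En intégrant le jerk et en utilisant la condition initiale a(0) = -9, nous obtenons a(t) = -9. Nous avons l'accélération a(t) = -9. En substituant t = 1: a(1) = -9.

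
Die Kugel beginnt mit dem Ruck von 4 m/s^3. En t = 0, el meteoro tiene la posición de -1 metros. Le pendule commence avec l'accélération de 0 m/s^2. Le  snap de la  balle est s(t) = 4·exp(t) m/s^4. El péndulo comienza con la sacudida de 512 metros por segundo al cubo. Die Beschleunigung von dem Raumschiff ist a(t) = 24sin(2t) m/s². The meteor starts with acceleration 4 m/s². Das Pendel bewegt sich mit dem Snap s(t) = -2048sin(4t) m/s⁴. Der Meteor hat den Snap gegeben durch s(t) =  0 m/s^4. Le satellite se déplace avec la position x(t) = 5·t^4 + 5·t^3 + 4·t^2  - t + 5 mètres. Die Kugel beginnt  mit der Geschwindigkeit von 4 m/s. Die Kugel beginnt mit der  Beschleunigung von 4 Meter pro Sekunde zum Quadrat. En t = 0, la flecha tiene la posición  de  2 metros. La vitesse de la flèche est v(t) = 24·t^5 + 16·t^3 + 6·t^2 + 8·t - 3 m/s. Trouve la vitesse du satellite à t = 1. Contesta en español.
Debemos derivar nuestra ecuación de la posición x(t) = 5·t^4 + 5·t^3 + 4·t^2 - t + 5 1 vez. Tomando d/dt de x(t), encontramos v(t) = 20·t^3 + 15·t^2 + 8·t - 1. Usando v(t) = 20·t^3 + 15·t^2 + 8·t - 1 y sustituyendo t = 1, encontramos v = 42.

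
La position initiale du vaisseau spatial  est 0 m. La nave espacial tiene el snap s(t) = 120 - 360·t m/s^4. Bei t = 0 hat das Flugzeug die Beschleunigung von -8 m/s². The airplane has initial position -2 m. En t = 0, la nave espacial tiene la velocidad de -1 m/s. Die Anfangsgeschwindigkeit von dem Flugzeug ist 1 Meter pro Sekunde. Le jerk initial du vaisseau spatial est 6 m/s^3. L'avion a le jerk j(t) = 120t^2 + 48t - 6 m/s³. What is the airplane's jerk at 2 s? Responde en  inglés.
Using j(t) = 120·t^2 + 48·t - 6 and substituting t = 2, we find j = 570.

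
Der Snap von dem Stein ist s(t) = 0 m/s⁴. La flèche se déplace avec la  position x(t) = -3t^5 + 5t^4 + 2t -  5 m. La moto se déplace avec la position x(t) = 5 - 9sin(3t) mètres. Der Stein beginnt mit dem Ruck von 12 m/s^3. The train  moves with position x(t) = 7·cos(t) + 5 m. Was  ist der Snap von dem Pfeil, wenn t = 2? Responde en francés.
En partant de la position x(t) = -3·t^5 + 5·t^4 + 2·t - 5, nous prenons 4 dérivées. En prenant d/dt de x(t), nous trouvons v(t) = -15·t^4 + 20·t^3 + 2. En prenant d/dt de v(t), nous trouvons a(t) = -60·t^3 + 60·t^2. En prenant d/dt de a(t), nous trouvons j(t) = -180·t^2 + 120·t. En prenant d/dt de j(t), nous trouvons s(t) = 120 - 360·t. De l'équation du snap s(t) = 120 - 360·t, nous substituons t = 2 pour obtenir s = -600.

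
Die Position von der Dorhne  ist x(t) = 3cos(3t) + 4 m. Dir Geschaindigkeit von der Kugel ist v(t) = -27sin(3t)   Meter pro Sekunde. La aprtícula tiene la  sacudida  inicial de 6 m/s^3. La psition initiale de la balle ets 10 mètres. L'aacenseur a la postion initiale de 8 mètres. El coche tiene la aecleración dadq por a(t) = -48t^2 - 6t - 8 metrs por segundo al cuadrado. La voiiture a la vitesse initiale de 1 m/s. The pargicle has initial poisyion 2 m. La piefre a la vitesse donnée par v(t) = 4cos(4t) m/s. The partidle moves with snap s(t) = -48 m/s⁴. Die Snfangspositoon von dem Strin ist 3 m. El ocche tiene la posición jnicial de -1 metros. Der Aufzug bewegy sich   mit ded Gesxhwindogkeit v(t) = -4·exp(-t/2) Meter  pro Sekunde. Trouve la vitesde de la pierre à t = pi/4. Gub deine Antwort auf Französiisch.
En utilisant v(t) = 4·cos(4·t) et en substituant t = pi/4, nous trouvons v = -4.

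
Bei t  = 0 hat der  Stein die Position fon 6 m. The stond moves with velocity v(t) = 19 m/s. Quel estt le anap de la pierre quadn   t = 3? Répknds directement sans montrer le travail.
Le snap à t = 3 est s = 0.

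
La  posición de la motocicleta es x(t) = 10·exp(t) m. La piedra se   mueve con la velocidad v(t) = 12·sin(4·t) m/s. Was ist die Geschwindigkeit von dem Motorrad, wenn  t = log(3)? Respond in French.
En partant de la position x(t) = 10·exp(t), nous prenons 1 dérivée. La dérivée de la position donne la vitesse: v(t) = 10·exp(t). De l'équation de la vitesse v(t) = 10·exp(t), nous substituons t = log(3) pour obtenir v = 30.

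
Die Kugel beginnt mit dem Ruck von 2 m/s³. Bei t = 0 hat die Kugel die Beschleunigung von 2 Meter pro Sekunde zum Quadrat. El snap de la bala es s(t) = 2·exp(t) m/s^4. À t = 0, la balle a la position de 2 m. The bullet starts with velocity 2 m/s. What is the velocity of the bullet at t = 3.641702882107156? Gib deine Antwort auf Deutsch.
Um dies zu lösen, müssen wir 3 Integrale unserer Gleichung für den Snap s(t) = 2·exp(t) finden. Das Integral von dem Snap, mit j(0) = 2, ergibt den Ruck: j(t) = 2·exp(t). Durch Integration von dem Ruck und Verwendung der Anfangsbedingung a(0) = 2, erhalten wir a(t) = 2·exp(t). Die Stammfunktion von der Beschleunigung ist die Geschwindigkeit. Mit v(0) = 2 erhalten wir v(t) = 2·exp(t). Aus der Gleichung für die Geschwindigkeit v(t) = 2·exp(t), setzen wir t = 3.641702882107156 ein und erhalten v = 76.3135157868938.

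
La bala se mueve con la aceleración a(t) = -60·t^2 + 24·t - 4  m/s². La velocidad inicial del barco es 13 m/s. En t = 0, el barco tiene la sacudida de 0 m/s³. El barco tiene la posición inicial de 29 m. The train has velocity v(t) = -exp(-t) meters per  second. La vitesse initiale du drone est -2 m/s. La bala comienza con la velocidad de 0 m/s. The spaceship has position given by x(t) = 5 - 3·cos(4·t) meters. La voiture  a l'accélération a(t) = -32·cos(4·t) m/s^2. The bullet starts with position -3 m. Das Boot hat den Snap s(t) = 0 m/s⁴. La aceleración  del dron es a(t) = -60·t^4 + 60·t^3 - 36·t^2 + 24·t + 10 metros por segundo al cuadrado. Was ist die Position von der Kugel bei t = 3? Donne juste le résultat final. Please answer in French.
La réponse est -318.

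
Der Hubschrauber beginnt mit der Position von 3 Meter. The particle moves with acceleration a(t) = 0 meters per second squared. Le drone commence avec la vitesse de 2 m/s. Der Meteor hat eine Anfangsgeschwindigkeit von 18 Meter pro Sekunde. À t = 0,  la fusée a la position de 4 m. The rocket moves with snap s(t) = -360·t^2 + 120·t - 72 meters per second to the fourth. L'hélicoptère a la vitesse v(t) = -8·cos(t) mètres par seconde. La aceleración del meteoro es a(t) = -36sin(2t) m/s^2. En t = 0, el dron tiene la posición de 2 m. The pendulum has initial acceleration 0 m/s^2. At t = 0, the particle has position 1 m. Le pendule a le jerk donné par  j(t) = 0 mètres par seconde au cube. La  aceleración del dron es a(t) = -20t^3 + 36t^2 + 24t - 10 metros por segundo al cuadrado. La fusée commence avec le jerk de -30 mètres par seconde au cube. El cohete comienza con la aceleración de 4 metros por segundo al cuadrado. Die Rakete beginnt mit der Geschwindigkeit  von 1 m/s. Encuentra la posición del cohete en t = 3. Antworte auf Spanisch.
Para resolver esto, necesitamos tomar 4 antiderivadas de nuestra ecuación del snap s(t) = -360·t^2 + 120·t - 72. Tomando ∫s(t)dt y aplicando j(0) = -30, encontramos j(t) = -120·t^3 + 60·t^2 - 72·t - 30. La integral de la sacudida, con a(0) = 4, da la aceleración: a(t) = -30·t^4 + 20·t^3 - 36·t^2 - 30·t + 4. Integrando la aceleración y usando la condición inicial v(0) = 1, obtenemos v(t) = -6·t^5 + 5·t^4 - 12·t^3 - 15·t^2 + 4·t + 1. La antiderivada de la velocidad, con x(0) = 4, da la posición: x(t) = -t^6 + t^5 - 3·t^4 - 5·t^3 + 2·t^2 + t + 4. Usando x(t) = -t^6 + t^5 - 3·t^4 - 5·t^3 + 2·t^2 + t + 4 y sustituyendo t = 3, encontramos x = -839.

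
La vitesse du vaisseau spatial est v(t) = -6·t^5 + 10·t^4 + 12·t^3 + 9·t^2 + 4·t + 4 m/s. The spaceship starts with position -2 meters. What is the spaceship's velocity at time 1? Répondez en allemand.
Aus der Gleichung für die Geschwindigkeit v(t) = -6·t^5 + 10·t^4 + 12·t^3 + 9·t^2 + 4·t + 4, setzen wir t = 1 ein und erhalten v = 33.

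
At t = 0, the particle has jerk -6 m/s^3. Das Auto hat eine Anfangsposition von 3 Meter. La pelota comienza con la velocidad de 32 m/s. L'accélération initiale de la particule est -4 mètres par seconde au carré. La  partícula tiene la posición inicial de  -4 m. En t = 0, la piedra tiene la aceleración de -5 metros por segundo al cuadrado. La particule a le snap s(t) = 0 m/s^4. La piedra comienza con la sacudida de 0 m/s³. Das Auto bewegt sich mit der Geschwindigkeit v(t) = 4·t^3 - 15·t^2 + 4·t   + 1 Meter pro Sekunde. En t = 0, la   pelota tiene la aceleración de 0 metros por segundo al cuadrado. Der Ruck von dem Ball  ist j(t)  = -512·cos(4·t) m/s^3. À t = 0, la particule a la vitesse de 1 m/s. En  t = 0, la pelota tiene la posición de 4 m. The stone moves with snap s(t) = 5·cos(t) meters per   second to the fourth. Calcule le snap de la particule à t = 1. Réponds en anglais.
We have snap s(t) = 0. Substituting t = 1: s(1) = 0.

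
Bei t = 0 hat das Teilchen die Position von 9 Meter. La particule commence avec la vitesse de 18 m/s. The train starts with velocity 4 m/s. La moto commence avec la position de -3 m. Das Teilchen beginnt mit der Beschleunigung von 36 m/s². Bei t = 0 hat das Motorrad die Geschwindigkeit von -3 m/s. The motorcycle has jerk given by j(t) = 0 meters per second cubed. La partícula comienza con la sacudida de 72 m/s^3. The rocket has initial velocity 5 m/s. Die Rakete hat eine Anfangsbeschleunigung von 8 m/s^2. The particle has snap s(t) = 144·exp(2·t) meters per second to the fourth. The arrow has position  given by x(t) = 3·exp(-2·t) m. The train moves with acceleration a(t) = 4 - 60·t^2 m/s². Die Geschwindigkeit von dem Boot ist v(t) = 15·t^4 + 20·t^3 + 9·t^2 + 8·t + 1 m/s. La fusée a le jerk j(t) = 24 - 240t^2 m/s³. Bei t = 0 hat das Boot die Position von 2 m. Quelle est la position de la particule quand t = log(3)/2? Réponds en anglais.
To find the answer, we compute 4 integrals of s(t) = 144·exp(2·t). Integrating snap and using the initial condition j(0) = 72, we get j(t) = 72·exp(2·t). Finding the antiderivative of j(t) and using a(0) = 36: a(t) = 36·exp(2·t). The integral of acceleration is velocity. Using v(0) = 18, we get v(t) = 18·exp(2·t). Integrating velocity and using the initial condition x(0) = 9, we get x(t) = 9·exp(2·t). Using x(t) = 9·exp(2·t) and substituting t = log(3)/2, we find x = 27.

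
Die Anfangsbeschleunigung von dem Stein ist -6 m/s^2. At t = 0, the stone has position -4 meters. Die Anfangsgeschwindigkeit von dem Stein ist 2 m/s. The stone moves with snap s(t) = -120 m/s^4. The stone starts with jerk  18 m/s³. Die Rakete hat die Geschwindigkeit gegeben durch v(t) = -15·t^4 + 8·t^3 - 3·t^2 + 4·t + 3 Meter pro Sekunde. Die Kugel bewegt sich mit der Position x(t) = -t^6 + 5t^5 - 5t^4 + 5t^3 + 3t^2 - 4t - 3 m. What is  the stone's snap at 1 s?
From the given snap equation s(t) = -120, we substitute t = 1 to get s = -120.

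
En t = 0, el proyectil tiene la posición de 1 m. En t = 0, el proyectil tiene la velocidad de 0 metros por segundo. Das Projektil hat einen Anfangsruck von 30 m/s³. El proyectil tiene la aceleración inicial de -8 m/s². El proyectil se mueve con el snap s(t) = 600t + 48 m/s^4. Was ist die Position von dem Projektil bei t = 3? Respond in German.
Wir müssen das Integral unserer Gleichung für den Snap s(t) = 600·t + 48 4-mal finden. Durch Integration von dem Snap und Verwendung der Anfangsbedingung j(0) = 30, erhalten wir j(t) = 300·t^2 + 48·t + 30. Durch Integration von dem Ruck und Verwendung der Anfangsbedingung a(0) = -8, erhalten wir a(t) = 100·t^3 + 24·t^2 + 30·t - 8. Mit ∫a(t)dt und Anwendung von v(0) = 0, finden wir v(t) = t·(25·t^3 + 8·t^2 + 15·t - 8). Durch Integration von der Geschwindigkeit und Verwendung der Anfangsbedingung x(0) = 1, erhalten wir x(t) = 5·t^5 + 2·t^4 + 5·t^3 - 4·t^2 + 1. Wir haben die Position x(t) = 5·t^5 + 2·t^4 + 5·t^3 - 4·t^2 + 1. Durch Einsetzen von t = 3: x(3) = 1477.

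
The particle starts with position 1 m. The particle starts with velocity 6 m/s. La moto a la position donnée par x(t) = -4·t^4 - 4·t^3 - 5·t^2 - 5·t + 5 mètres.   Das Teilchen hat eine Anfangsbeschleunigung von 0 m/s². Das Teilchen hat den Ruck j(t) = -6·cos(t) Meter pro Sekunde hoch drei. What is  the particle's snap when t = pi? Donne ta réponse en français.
Pour résoudre ceci, nous devons prendre 1 dérivée de notre équation du jerk j(t) = -6·cos(t). La dérivée du jerk donne le snap: s(t) = 6·sin(t). De l'équation du snap s(t) = 6·sin(t), nous substituons t = pi pour obtenir s = 0.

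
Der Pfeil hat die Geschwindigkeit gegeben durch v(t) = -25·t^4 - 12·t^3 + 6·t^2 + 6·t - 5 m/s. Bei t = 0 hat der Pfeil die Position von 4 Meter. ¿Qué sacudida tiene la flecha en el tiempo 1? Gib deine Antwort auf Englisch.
To solve this, we need to take 2 derivatives of our velocity equation v(t) = -25·t^4 - 12·t^3 + 6·t^2 + 6·t - 5. Differentiating velocity, we get acceleration: a(t) = -100·t^3 - 36·t^2 + 12·t + 6. Differentiating acceleration, we get jerk: j(t) = -300·t^2 - 72·t + 12. From the given jerk equation j(t) = -300·t^2 - 72·t + 12, we substitute t = 1 to get j = -360.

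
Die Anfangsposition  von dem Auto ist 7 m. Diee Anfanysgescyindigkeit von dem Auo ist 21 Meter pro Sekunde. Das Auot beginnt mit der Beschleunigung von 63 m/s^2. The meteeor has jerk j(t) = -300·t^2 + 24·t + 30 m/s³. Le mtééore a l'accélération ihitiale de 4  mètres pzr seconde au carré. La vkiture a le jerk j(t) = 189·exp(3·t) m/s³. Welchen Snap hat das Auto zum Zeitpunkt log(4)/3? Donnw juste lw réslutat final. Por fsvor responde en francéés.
À t = log(4)/3, s = 2268.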